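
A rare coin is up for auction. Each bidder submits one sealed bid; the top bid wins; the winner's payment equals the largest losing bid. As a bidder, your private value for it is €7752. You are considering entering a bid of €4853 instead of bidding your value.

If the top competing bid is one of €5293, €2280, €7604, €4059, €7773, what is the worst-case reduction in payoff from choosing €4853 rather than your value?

€5293: truthful gives €2459, deviation gives €0 → loss €2459.
€2280: same outcome either way → loss €0.
€7604: truthful gives €148, deviation gives €0 → loss €148.
€4059: same outcome either way → loss €0.
€7773: same outcome either way → loss €0.
Maximum loss: €2459.

€2459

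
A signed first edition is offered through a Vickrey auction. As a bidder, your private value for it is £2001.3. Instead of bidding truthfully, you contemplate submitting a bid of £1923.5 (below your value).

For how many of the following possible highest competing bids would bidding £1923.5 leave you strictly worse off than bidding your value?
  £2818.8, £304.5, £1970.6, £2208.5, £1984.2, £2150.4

The deviation hurts exactly when the highest competing bid lies strictly between £1923.5 and £2001.3 — underbidding then forfeits a profitable win.
£2818.8: above both → same outcome either way.
£304.5: below both → same outcome either way.
£1970.6: inside the interval → strictly worse (loss £30.7).
£2208.5: above both → same outcome either way.
£1984.2: inside the interval → strictly worse (loss £17.1).
£2150.4: above both → same outcome either way.
Count: 2.

2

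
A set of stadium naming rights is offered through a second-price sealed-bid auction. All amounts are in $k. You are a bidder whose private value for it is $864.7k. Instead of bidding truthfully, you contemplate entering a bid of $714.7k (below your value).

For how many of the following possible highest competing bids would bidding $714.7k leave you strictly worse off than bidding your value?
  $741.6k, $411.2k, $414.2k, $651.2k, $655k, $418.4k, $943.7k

The deviation hurts exactly when the highest competing bid lies strictly between $714.7k and $864.7k — underbidding then forfeits a profitable win.
$741.6k: inside the interval → strictly worse (loss $123.1k).
$411.2k: below both → same outcome either way.
$414.2k: below both → same outcome either way.
$651.2k: below both → same outcome either way.
$655k: below both → same outcome either way.
$418.4k: below both → same outcome either way.
$943.7k: above both → same outcome either way.
Count: 1.

1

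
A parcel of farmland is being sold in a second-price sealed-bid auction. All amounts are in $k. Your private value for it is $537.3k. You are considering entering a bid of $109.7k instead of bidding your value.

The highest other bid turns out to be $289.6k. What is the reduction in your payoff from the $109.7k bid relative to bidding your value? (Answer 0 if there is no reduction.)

$247.7k

Bidding your value $537.3k: you win (since $537.3k > $289.6k) and pay $289.6k. Payoff $247.7k.
Bidding $109.7k: you lose. Payoff $0k.
The competing bid $289.6k lies between your shaded bid and your value, so underbidding forfeits an item you could have won at a profitable price.
Loss from deviating = $247.7k − ($0k) = $247.7k.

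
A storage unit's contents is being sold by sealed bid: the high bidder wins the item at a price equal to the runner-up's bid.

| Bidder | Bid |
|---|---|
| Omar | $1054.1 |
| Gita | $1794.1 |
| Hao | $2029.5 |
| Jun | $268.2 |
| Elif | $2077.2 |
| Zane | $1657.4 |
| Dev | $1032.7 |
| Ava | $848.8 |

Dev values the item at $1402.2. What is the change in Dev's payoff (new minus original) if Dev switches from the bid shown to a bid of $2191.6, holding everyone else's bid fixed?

−$675

The highest bid among the other bidders is $2077.2; Dev's bid doesn't change that.
Original bid $1032.7: Dev is not highest (top rival bid is $2077.2); payoff $0.
Alternative bid $2191.6: Dev is highest, pays the top rival bid $2077.2; payoff $1402.2 − $2077.2 = −$675.
Change in payoff = −$675 − ($0) = −$675.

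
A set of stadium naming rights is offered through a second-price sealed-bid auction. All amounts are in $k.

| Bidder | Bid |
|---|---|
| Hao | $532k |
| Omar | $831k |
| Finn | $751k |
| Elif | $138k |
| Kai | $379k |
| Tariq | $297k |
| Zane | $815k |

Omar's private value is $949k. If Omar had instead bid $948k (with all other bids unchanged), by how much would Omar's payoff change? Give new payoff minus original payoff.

$0k

The highest bid among the other bidders is $815k; Omar's bid doesn't change that.
Original bid $831k: Omar is highest, pays the top rival bid $815k; payoff $949k − $815k = $134k.
Alternative bid $948k: Omar is highest, pays the top rival bid $815k; payoff $949k − $815k = $134k.
Change in payoff = $134k − ($134k) = $0k.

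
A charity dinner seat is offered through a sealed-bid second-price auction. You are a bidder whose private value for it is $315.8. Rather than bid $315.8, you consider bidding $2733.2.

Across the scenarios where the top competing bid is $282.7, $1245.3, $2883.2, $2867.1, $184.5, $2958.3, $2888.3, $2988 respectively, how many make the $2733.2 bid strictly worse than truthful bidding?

1

The deviation hurts exactly when the highest competing bid lies strictly between $315.8 and $2733.2 — overbidding then wins at a price above your value.
$282.7: below both → same outcome either way.
$1245.3: inside the interval → strictly worse (loss $929.5).
$2883.2: above both → same outcome either way.
$2867.1: above both → same outcome either way.
$184.5: below both → same outcome either way.
$2958.3: above both → same outcome either way.
$2888.3: above both → same outcome either way.
$2988: above both → same outcome either way.
Count: 1.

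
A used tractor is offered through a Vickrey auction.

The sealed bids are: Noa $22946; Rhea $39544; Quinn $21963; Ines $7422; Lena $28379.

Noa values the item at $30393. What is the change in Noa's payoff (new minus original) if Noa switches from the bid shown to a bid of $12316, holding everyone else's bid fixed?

$0

The highest bid among the other bidders is $39544; Noa's bid doesn't change that.
Original bid $22946: Noa is not highest (top rival bid is $39544); payoff $0.
Alternative bid $12316: Noa is not highest (top rival bid is $39544); payoff $0.
Change in payoff = $0 − ($0) = $0.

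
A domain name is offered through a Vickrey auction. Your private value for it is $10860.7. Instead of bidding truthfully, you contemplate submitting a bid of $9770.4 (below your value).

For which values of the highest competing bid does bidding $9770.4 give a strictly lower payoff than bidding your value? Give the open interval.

If the competing bid is below $9770.4, both bids win at the same price — no difference.
If it is above $10860.7, both bids lose — no difference.
If it lies strictly between $9770.4 and $10860.7, bidding your value wins at a price below your value (positive payoff) while bidding $9770.4 loses (payoff 0).
So the deviation strictly hurts on the open interval ($9770.4, $10860.7).
Because the price is fixed by the runner-up's bid, deviating from your value can only change a good outcome into a bad one — never the reverse.

($9770.4, $10860.7)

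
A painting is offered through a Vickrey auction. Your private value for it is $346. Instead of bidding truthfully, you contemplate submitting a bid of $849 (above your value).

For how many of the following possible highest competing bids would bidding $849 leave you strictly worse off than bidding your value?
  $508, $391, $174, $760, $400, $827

5

The deviation hurts exactly when the highest competing bid lies strictly between $346 and $849 — overbidding then wins at a price above your value.
$508: inside the interval → strictly worse (loss $162).
$391: inside the interval → strictly worse (loss $45).
$174: below both → same outcome either way.
$760: inside the interval → strictly worse (loss $414).
$400: inside the interval → strictly worse (loss $54).
$827: inside the interval → strictly worse (loss $481).
Count: 5.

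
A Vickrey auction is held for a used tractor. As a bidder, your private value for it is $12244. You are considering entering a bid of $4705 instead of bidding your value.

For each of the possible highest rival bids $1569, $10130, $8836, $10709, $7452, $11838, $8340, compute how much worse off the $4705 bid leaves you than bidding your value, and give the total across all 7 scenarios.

$16159

The deviation costs you only when the competing bid falls strictly between $4705 and $12244; elsewhere both bids give the same outcome.
$1569: outcomes coincide → loss $0.
$10130: truthful payoff $2114, deviation payoff $0 → loss $2114.
$8836: truthful payoff $3408, deviation payoff $0 → loss $3408.
$10709: truthful payoff $1535, deviation payoff $0 → loss $1535.
$7452: truthful payoff $4792, deviation payoff $0 → loss $4792.
$11838: truthful payoff $406, deviation payoff $0 → loss $406.
$8340: truthful payoff $3904, deviation payoff $0 → loss $3904.
Total loss = $2114 + $3408 + $1535 + $4792 + $406 + $3904 = $16159.
Because the price is fixed by the runner-up's bid, deviating from your value can only change a good outcome into a bad one — never the reverse.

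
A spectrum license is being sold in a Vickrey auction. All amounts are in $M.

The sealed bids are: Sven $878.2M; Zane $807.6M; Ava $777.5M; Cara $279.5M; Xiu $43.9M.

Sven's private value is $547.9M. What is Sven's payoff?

Highest bid: Sven at $878.2M, so Sven wins.
Second-highest bid: Zane at $807.6M — that is the price the winner pays.
Sven's payoff = value − price = $547.9M − $807.6M = −$259.7M.

−$259.7M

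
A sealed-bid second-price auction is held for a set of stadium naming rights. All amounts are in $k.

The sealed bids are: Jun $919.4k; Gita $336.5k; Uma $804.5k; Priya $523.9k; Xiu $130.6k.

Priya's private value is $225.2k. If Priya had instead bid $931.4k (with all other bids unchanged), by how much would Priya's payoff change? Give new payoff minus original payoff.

−$694.2k

The highest bid among the other bidders is $919.4k; Priya's bid doesn't change that.
Original bid $523.9k: Priya is not highest (top rival bid is $919.4k); payoff $0k.
Alternative bid $931.4k: Priya is highest, pays the top rival bid $919.4k; payoff $225.2k − $919.4k = −$694.2k.
Change in payoff = −$694.2k − ($0k) = −$694.2k.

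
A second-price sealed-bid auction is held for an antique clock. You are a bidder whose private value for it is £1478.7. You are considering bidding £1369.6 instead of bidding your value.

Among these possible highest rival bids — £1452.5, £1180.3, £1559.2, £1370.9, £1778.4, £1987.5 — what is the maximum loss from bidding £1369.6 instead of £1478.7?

£107.8

£1452.5: truthful gives £26.2, deviation gives £0 → loss £26.2.
£1180.3: same outcome either way → loss £0.
£1559.2: same outcome either way → loss £0.
£1370.9: truthful gives £107.8, deviation gives £0 → loss £107.8.
£1778.4: same outcome either way → loss £0.
£1987.5: same outcome either way → loss £0.
Maximum loss: £107.8.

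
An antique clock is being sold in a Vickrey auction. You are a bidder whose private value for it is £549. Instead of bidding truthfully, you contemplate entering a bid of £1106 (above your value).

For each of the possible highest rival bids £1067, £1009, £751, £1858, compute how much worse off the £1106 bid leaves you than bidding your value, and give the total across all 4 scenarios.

The deviation costs you only when the competing bid falls strictly between £549 and £1106; elsewhere both bids give the same outcome.
£1067: truthful payoff £0, deviation payoff −£518 → loss £518.
£1009: truthful payoff £0, deviation payoff −£460 → loss £460.
£751: truthful payoff £0, deviation payoff −£202 → loss £202.
£1858: outcomes coincide → loss £0.
Total loss = £518 + £460 + £202 = £1180.
In a second-price auction your bid sets only whether you win, not what you pay, so bidding your true value is weakly dominant.

£1180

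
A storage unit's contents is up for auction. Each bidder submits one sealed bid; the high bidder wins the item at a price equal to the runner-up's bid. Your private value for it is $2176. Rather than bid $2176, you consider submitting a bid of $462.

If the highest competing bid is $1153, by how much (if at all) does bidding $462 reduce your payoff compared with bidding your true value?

Bidding your value $2176: you win (since $2176 > $1153) and pay $1153. Payoff $1023.
Bidding $462: you lose. Payoff $0.
The competing bid $1153 lies between your shaded bid and your value, so underbidding forfeits an item you could have won at a profitable price.
Loss from deviating = $1023 − ($0) = $1023.

$1023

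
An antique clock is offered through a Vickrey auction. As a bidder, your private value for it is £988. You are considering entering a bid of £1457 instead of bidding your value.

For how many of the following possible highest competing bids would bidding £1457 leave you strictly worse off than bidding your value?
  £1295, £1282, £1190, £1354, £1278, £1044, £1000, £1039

8

The deviation hurts exactly when the highest competing bid lies strictly between £988 and £1457 — overbidding then wins at a price above your value.
£1295: inside the interval → strictly worse (loss £307).
£1282: inside the interval → strictly worse (loss £294).
£1190: inside the interval → strictly worse (loss £202).
£1354: inside the interval → strictly worse (loss £366).
£1278: inside the interval → strictly worse (loss £290).
£1044: inside the interval → strictly worse (loss £56).
£1000: inside the interval → strictly worse (loss £12).
£1039: inside the interval → strictly worse (loss £51).
Count: 8.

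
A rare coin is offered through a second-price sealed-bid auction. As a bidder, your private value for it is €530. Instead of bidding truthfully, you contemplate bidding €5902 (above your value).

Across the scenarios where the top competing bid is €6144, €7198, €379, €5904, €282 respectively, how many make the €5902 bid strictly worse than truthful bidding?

The deviation hurts exactly when the highest competing bid lies strictly between €530 and €5902 — overbidding then wins at a price above your value.
€6144: above both → same outcome either way.
€7198: above both → same outcome either way.
€379: below both → same outcome either way.
€5904: above both → same outcome either way.
€282: below both → same outcome either way.
Count: 0.

0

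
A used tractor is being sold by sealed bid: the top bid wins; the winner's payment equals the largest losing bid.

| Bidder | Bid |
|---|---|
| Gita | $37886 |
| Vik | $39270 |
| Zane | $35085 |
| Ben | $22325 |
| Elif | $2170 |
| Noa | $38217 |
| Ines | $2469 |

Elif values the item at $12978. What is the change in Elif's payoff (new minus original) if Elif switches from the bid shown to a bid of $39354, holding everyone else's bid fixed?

The highest bid among the other bidders is $39270; Elif's bid doesn't change that.
Original bid $2170: Elif is not highest (top rival bid is $39270); payoff $0.
Alternative bid $39354: Elif is highest, pays the top rival bid $39270; payoff $12978 − $39270 = −$26292.
Change in payoff = −$26292 − ($0) = −$26292.

−$26292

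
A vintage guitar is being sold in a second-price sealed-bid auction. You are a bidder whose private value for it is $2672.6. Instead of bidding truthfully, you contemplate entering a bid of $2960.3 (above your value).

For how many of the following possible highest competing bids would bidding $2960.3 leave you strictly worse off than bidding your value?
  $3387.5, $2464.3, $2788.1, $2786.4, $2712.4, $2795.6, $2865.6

5

The deviation hurts exactly when the highest competing bid lies strictly between $2672.6 and $2960.3 — overbidding then wins at a price above your value.
$3387.5: above both → same outcome either way.
$2464.3: below both → same outcome either way.
$2788.1: inside the interval → strictly worse (loss $115.5).
$2786.4: inside the interval → strictly worse (loss $113.8).
$2712.4: inside the interval → strictly worse (loss $39.8).
$2795.6: inside the interval → strictly worse (loss $123).
$2865.6: inside the interval → strictly worse (loss $193).
Count: 5.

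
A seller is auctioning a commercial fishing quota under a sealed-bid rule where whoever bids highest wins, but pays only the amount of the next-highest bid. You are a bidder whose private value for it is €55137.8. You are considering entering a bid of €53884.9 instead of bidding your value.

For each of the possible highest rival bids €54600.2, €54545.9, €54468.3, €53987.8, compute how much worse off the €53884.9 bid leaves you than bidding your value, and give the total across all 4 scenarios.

€2949

The deviation costs you only when the competing bid falls strictly between €53884.9 and €55137.8; elsewhere both bids give the same outcome.
€54600.2: truthful payoff €537.6, deviation payoff €0 → loss €537.6.
€54545.9: truthful payoff €591.9, deviation payoff €0 → loss €591.9.
€54468.3: truthful payoff €669.5, deviation payoff €0 → loss €669.5.
€53987.8: truthful payoff €1150, deviation payoff €0 → loss €1150.
Total loss = €537.6 + €591.9 + €669.5 + €1150 = €2949.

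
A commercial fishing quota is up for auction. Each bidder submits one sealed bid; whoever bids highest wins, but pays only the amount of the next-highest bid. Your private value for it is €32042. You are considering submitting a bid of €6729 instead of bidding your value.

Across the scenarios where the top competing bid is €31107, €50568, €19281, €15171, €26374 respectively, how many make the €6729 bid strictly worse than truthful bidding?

4

The deviation hurts exactly when the highest competing bid lies strictly between €6729 and €32042 — underbidding then forfeits a profitable win.
€31107: inside the interval → strictly worse (loss €935).
€50568: above both → same outcome either way.
€19281: inside the interval → strictly worse (loss €12761).
€15171: inside the interval → strictly worse (loss €16871).
€26374: inside the interval → strictly worse (loss €5668).
Count: 4.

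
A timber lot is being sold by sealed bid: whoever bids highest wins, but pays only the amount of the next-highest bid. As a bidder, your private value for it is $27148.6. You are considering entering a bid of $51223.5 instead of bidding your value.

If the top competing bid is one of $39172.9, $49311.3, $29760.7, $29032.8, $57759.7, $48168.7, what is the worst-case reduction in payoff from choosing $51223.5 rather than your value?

$22162.7

$39172.9: truthful gives $0, deviation gives −$12024.3 → loss $12024.3.
$49311.3: truthful gives $0, deviation gives −$22162.7 → loss $22162.7.
$29760.7: truthful gives $0, deviation gives −$2612.1 → loss $2612.1.
$29032.8: truthful gives $0, deviation gives −$1884.2 → loss $1884.2.
$57759.7: same outcome either way → loss $0.
$48168.7: truthful gives $0, deviation gives −$21020.1 → loss $21020.1.
Maximum loss: $22162.7.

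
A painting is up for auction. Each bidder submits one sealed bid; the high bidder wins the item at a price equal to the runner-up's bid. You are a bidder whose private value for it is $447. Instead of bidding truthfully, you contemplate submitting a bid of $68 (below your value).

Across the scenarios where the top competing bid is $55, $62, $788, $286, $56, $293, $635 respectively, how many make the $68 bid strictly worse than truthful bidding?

The deviation hurts exactly when the highest competing bid lies strictly between $68 and $447 — underbidding then forfeits a profitable win.
$55: below both → same outcome either way.
$62: below both → same outcome either way.
$788: above both → same outcome either way.
$286: inside the interval → strictly worse (loss $161).
$56: below both → same outcome either way.
$293: inside the interval → strictly worse (loss $154).
$635: above both → same outcome either way.
Count: 2.

2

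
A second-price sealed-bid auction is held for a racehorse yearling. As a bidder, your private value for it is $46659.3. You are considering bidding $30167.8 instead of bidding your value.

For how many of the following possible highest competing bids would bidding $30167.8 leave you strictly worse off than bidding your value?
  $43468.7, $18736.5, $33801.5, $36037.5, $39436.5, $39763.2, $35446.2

The deviation hurts exactly when the highest competing bid lies strictly between $30167.8 and $46659.3 — underbidding then forfeits a profitable win.
$43468.7: inside the interval → strictly worse (loss $3190.6).
$18736.5: below both → same outcome either way.
$33801.5: inside the interval → strictly worse (loss $12857.8).
$36037.5: inside the interval → strictly worse (loss $10621.8).
$39436.5: inside the interval → strictly worse (loss $7222.8).
$39763.2: inside the interval → strictly worse (loss $6896.1).
$35446.2: inside the interval → strictly worse (loss $11213.1).
Count: 6.

6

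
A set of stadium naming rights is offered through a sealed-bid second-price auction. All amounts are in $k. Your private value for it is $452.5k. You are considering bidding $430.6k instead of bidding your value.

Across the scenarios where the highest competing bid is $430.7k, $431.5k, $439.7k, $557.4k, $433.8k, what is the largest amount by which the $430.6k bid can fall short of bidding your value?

$21.8k

$430.7k: truthful gives $21.8k, deviation gives $0k → loss $21.8k.
$431.5k: truthful gives $21k, deviation gives $0k → loss $21k.
$439.7k: truthful gives $12.8k, deviation gives $0k → loss $12.8k.
$557.4k: same outcome either way → loss $0k.
$433.8k: truthful gives $18.7k, deviation gives $0k → loss $18.7k.
Maximum loss: $21.8k.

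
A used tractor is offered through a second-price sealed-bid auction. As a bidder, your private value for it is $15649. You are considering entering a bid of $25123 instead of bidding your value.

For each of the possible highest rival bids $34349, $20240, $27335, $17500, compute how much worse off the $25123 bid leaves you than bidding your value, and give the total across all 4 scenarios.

$6442

The deviation costs you only when the competing bid falls strictly between $15649 and $25123; elsewhere both bids give the same outcome.
$34349: outcomes coincide → loss $0.
$20240: truthful payoff $0, deviation payoff −$4591 → loss $4591.
$27335: outcomes coincide → loss $0.
$17500: truthful payoff $0, deviation payoff −$1851 → loss $1851.
Total loss = $4591 + $1851 = $6442.
In a second-price auction your bid sets only whether you win, not what you pay, so bidding your true value is weakly dominant.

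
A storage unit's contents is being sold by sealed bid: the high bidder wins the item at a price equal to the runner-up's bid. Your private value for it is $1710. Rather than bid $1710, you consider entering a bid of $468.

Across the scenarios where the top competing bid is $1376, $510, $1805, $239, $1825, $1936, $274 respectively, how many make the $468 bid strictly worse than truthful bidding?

2

The deviation hurts exactly when the highest competing bid lies strictly between $468 and $1710 — underbidding then forfeits a profitable win.
$1376: inside the interval → strictly worse (loss $334).
$510: inside the interval → strictly worse (loss $1200).
$1805: above both → same outcome either way.
$239: below both → same outcome either way.
$1825: above both → same outcome either way.
$1936: above both → same outcome either way.
$274: below both → same outcome either way.
Count: 2.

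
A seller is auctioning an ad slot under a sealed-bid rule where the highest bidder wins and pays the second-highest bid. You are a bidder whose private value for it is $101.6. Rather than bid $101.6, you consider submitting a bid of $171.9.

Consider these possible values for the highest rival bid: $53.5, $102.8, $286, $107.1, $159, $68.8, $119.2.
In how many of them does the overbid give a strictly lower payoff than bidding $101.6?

The deviation hurts exactly when the highest competing bid lies strictly between $101.6 and $171.9 — overbidding then wins at a price above your value.
$53.5: below both → same outcome either way.
$102.8: inside the interval → strictly worse (loss $1.2).
$286: above both → same outcome either way.
$107.1: inside the interval → strictly worse (loss $5.5).
$159: inside the interval → strictly worse (loss $57.4).
$68.8: below both → same outcome either way.
$119.2: inside the interval → strictly worse (loss $17.6).
Count: 4.

4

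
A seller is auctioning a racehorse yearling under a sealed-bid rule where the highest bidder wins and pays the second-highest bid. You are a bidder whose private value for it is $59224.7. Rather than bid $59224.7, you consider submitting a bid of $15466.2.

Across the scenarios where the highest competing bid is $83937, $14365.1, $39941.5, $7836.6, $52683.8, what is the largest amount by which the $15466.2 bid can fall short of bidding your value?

$19283.2

$83937: same outcome either way → loss $0.
$14365.1: same outcome either way → loss $0.
$39941.5: truthful gives $19283.2, deviation gives $0 → loss $19283.2.
$7836.6: same outcome either way → loss $0.
$52683.8: truthful gives $6540.9, deviation gives $0 → loss $6540.9.
Maximum loss: $19283.2.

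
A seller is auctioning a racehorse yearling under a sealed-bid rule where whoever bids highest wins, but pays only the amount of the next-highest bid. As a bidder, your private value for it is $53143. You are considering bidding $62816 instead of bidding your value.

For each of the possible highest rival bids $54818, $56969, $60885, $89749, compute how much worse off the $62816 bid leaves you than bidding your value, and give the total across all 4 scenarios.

The deviation costs you only when the competing bid falls strictly between $53143 and $62816; elsewhere both bids give the same outcome.
$54818: truthful payoff $0, deviation payoff −$1675 → loss $1675.
$56969: truthful payoff $0, deviation payoff −$3826 → loss $3826.
$60885: truthful payoff $0, deviation payoff −$7742 → loss $7742.
$89749: outcomes coincide → loss $0.
Total loss = $1675 + $3826 + $7742 = $13243.

$13243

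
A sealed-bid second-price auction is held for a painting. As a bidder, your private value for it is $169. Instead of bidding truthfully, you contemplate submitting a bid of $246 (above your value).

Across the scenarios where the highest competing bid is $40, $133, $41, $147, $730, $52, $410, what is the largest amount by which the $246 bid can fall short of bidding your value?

$0

$40: same outcome either way → loss $0.
$133: same outcome either way → loss $0.
$41: same outcome either way → loss $0.
$147: same outcome either way → loss $0.
$730: same outcome either way → loss $0.
$52: same outcome either way → loss $0.
$410: same outcome either way → loss $0.
Maximum loss: $0.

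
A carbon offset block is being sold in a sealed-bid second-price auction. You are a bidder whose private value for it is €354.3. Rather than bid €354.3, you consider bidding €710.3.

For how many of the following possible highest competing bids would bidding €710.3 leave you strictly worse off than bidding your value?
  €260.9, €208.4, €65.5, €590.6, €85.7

1

The deviation hurts exactly when the highest competing bid lies strictly between €354.3 and €710.3 — overbidding then wins at a price above your value.
€260.9: below both → same outcome either way.
€208.4: below both → same outcome either way.
€65.5: below both → same outcome either way.
€590.6: inside the interval → strictly worse (loss €236.3).
€85.7: below both → same outcome either way.
Count: 1.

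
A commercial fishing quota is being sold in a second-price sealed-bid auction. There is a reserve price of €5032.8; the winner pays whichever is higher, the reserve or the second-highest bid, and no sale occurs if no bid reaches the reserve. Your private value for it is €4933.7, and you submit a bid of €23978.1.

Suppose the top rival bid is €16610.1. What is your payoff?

Your bid €23978.1 is the highest and exceeds the reserve.
Price = max(second-highest bid, reserve) = max(€16610.1, €5032.8) = €16610.1.
Payoff = €4933.7 − €16610.1 = −€11676.4.

−€11676.4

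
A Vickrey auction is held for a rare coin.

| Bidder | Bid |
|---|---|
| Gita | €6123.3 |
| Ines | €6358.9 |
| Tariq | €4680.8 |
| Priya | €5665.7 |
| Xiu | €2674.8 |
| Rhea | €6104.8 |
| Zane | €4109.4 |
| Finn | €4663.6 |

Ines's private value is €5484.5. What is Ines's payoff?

−€638.8

Highest bid: Ines at €6358.9, so Ines wins.
Second-highest bid: Gita at €6123.3 — that is the price the winner pays.
Ines's payoff = value − price = €5484.5 − €6123.3 = −€638.8.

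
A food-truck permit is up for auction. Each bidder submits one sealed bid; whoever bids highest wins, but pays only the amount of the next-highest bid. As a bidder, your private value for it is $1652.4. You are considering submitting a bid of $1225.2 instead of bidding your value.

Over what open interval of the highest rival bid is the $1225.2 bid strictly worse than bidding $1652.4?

($1225.2, $1652.4)

If the competing bid is below $1225.2, both bids win at the same price — no difference.
If it is above $1652.4, both bids lose — no difference.
If it lies strictly between $1225.2 and $1652.4, bidding your value wins at a price below your value (positive payoff) while bidding $1225.2 loses (payoff 0).
So the deviation strictly hurts on the open interval ($1225.2, $1652.4).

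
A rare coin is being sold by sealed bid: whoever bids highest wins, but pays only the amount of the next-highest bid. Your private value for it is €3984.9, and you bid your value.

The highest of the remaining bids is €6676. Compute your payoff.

Your bid €3984.9 is below the highest competing bid €6676, so you lose.
A losing bidder pays nothing and receives nothing: payoff = €0.

€0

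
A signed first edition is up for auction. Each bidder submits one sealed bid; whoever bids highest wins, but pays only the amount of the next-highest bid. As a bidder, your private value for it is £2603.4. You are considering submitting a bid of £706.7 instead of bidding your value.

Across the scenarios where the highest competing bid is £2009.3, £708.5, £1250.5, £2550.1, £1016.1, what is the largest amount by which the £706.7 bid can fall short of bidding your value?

£1894.9

£2009.3: truthful gives £594.1, deviation gives £0 → loss £594.1.
£708.5: truthful gives £1894.9, deviation gives £0 → loss £1894.9.
£1250.5: truthful gives £1352.9, deviation gives £0 → loss £1352.9.
£2550.1: truthful gives £53.3, deviation gives £0 → loss £53.3.
£1016.1: truthful gives £1587.3, deviation gives £0 → loss £1587.3.
Maximum loss: £1894.9.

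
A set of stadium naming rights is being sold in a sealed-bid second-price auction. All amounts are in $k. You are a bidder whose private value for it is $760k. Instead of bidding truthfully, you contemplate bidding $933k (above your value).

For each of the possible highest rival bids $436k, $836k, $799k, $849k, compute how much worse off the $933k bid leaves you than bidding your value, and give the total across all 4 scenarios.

The deviation costs you only when the competing bid falls strictly between $760k and $933k; elsewhere both bids give the same outcome.
$436k: outcomes coincide → loss $0k.
$836k: truthful payoff $0k, deviation payoff −$76k → loss $76k.
$799k: truthful payoff $0k, deviation payoff −$39k → loss $39k.
$849k: truthful payoff $0k, deviation payoff −$89k → loss $89k.
Total loss = $76k + $39k + $89k = $204k.
In a second-price auction your bid sets only whether you win, not what you pay, so bidding your true value is weakly dominant.

$204k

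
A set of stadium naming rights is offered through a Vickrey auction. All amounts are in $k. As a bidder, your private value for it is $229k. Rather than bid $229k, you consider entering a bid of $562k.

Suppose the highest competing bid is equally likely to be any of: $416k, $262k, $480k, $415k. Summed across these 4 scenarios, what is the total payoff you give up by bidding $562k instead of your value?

$657k

The deviation costs you only when the competing bid falls strictly between $229k and $562k; elsewhere both bids give the same outcome.
$416k: truthful payoff $0k, deviation payoff −$187k → loss $187k.
$262k: truthful payoff $0k, deviation payoff −$33k → loss $33k.
$480k: truthful payoff $0k, deviation payoff −$251k → loss $251k.
$415k: truthful payoff $0k, deviation payoff −$186k → loss $186k.
Total loss = $187k + $33k + $251k + $186k = $657k.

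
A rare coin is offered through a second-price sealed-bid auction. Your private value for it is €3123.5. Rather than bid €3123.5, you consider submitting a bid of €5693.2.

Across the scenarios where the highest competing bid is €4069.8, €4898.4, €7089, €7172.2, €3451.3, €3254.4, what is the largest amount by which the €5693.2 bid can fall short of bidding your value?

€1774.9

€4069.8: truthful gives €0, deviation gives −€946.3 → loss €946.3.
€4898.4: truthful gives €0, deviation gives −€1774.9 → loss €1774.9.
€7089: same outcome either way → loss €0.
€7172.2: same outcome either way → loss €0.
€3451.3: truthful gives €0, deviation gives −€327.8 → loss €327.8.
€3254.4: truthful gives €0, deviation gives −€130.9 → loss €130.9.
Maximum loss: €1774.9.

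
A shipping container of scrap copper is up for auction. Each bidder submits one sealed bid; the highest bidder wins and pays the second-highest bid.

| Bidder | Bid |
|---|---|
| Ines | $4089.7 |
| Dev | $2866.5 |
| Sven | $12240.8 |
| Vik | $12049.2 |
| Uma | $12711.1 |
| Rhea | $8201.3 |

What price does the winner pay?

Highest bid: Uma at $12711.1, so Uma wins.
Second-highest bid: Sven at $12240.8 — that is the price the winner pays.

$12240.8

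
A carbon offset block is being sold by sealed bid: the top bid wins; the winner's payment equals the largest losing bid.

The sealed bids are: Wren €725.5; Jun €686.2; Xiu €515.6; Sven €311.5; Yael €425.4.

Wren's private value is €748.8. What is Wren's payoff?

€62.6

Highest bid: Wren at €725.5, so Wren wins.
Second-highest bid: Jun at €686.2 — that is the price the winner pays.
Wren's payoff = value − price = €748.8 − €686.2 = €62.6.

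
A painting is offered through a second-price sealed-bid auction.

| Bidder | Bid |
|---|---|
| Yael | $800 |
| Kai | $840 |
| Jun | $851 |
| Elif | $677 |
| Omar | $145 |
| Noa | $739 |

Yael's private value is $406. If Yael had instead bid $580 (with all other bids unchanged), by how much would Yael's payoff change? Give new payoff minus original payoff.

$0

The highest bid among the other bidders is $851; Yael's bid doesn't change that.
Original bid $800: Yael is not highest (top rival bid is $851); payoff $0.
Alternative bid $580: Yael is not highest (top rival bid is $851); payoff $0.
Change in payoff = $0 − ($0) = $0.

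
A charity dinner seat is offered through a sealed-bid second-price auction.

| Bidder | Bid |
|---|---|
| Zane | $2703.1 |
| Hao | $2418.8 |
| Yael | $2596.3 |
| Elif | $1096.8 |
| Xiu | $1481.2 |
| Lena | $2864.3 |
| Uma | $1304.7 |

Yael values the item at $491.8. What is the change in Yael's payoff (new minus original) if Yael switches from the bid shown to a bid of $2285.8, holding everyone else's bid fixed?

The highest bid among the other bidders is $2864.3; Yael's bid doesn't change that.
Original bid $2596.3: Yael is not highest (top rival bid is $2864.3); payoff $0.
Alternative bid $2285.8: Yael is not highest (top rival bid is $2864.3); payoff $0.
Change in payoff = $0 − ($0) = $0.

$0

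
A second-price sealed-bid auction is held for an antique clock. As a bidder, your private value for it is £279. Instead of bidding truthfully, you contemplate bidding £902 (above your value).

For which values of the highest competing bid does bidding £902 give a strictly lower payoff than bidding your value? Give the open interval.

(£279, £902)

If the competing bid is below £279, both bids win at the same price — no difference.
If it is above £902, both bids lose — no difference.
If it lies strictly between £279 and £902, bidding your value loses (payoff 0) while bidding £902 wins at a price above your value (payoff negative).
So the deviation strictly hurts on the open interval (£279, £902).
Because the price is fixed by the runner-up's bid, deviating from your value can only change a good outcome into a bad one — never the reverse.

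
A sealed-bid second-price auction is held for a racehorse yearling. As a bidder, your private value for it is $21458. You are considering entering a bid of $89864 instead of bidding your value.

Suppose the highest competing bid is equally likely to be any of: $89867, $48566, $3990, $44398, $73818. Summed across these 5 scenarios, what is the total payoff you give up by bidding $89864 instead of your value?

The deviation costs you only when the competing bid falls strictly between $21458 and $89864; elsewhere both bids give the same outcome.
$89867: outcomes coincide → loss $0.
$48566: truthful payoff $0, deviation payoff −$27108 → loss $27108.
$3990: outcomes coincide → loss $0.
$44398: truthful payoff $0, deviation payoff −$22940 → loss $22940.
$73818: truthful payoff $0, deviation payoff −$52360 → loss $52360.
Total loss = $27108 + $22940 + $52360 = $102408.

$102408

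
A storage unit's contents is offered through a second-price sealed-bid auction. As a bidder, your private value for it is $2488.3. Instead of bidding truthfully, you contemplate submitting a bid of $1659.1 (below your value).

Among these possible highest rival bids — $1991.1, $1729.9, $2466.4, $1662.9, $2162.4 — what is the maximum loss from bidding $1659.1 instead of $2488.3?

$825.4

$1991.1: truthful gives $497.2, deviation gives $0 → loss $497.2.
$1729.9: truthful gives $758.4, deviation gives $0 → loss $758.4.
$2466.4: truthful gives $21.9, deviation gives $0 → loss $21.9.
$1662.9: truthful gives $825.4, deviation gives $0 → loss $825.4.
$2162.4: truthful gives $325.9, deviation gives $0 → loss $325.9.
Maximum loss: $825.4.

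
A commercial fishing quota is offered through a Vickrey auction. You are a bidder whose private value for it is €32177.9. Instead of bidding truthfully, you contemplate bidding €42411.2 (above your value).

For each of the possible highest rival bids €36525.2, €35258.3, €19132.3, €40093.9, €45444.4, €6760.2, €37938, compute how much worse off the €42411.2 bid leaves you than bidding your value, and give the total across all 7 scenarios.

The deviation costs you only when the competing bid falls strictly between €32177.9 and €42411.2; elsewhere both bids give the same outcome.
€36525.2: truthful payoff €0, deviation payoff −€4347.3 → loss €4347.3.
€35258.3: truthful payoff €0, deviation payoff −€3080.4 → loss €3080.4.
€19132.3: outcomes coincide → loss €0.
€40093.9: truthful payoff €0, deviation payoff −€7916 → loss €7916.
€45444.4: outcomes coincide → loss €0.
€6760.2: outcomes coincide → loss €0.
€37938: truthful payoff €0, deviation payoff −€5760.1 → loss €5760.1.
Total loss = €4347.3 + €3080.4 + €7916 + €5760.1 = €21103.8.

€21103.8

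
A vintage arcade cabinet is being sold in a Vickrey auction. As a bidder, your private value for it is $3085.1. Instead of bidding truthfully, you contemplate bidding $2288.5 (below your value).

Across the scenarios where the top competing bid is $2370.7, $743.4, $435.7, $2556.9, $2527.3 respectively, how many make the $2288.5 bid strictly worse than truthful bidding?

The deviation hurts exactly when the highest competing bid lies strictly between $2288.5 and $3085.1 — underbidding then forfeits a profitable win.
$2370.7: inside the interval → strictly worse (loss $714.4).
$743.4: below both → same outcome either way.
$435.7: below both → same outcome either way.
$2556.9: inside the interval → strictly worse (loss $528.2).
$2527.3: inside the interval → strictly worse (loss $557.8).
Count: 3.

3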